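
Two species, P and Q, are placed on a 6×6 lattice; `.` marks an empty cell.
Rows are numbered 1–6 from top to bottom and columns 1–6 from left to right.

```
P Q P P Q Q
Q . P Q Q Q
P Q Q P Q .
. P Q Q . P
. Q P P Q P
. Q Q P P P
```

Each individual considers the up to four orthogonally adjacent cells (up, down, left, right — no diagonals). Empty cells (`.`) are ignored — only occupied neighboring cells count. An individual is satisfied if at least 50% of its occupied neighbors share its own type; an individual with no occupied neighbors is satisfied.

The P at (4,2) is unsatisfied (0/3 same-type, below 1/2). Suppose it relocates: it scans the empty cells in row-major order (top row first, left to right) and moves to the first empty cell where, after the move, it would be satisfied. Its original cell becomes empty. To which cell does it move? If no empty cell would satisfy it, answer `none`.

Vacating (4,2). Empty cells in order:
  (2,2): 1/4 same-type → still unsatisfied.
  (3,6): 1/3 same-type → still unsatisfied.
  (4,1): 1/1 same-type → satisfied — stop here.

(4,1)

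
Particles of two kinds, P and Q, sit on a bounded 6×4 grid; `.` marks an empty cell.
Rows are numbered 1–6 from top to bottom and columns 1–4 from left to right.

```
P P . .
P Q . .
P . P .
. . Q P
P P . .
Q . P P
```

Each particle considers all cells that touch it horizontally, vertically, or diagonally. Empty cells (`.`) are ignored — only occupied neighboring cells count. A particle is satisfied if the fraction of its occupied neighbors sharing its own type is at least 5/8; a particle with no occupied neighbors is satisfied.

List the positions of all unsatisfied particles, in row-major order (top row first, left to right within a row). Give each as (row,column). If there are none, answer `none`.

(2,2), (3,1), (3,3), (4,3), (4,4), (5,1), (5,2), (6,1)

(1,1)P 2/3 satisfied
(1,2)P 2/3 satisfied
(2,1)P 3/4 satisfied
(2,2)Q 0/5 not
(3,1)P 1/2 not
(3,3)P 1/3 not
(4,3)Q 0/3 not
(4,4)P 1/2 not
(5,1)P 1/2 not
(5,2)P 2/4 not
(6,1)Q 0/2 not
(6,3)P 2/2 satisfied
(6,4)P 1/1 satisfied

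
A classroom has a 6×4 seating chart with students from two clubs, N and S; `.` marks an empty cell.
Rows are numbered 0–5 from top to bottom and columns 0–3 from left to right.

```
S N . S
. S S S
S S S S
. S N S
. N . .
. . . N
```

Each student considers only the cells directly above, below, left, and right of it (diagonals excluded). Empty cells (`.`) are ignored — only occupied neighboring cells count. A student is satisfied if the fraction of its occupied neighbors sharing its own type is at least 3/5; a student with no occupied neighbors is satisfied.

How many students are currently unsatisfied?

Row 0: (0,0)S 0/1 not · (0,1)N 0/2 not · (0,3)S 1/1 satisfied
Row 1: (1,1)S 2/3 satisfied · (1,2)S 3/3 satisfied · (1,3)S 3/3 satisfied
Row 2: (2,0)S 1/1 satisfied · (2,1)S 4/4 satisfied · (2,2)S 3/4 satisfied · (2,3)S 3/3 satisfied
Row 3: (3,1)S 1/3 not · (3,2)N 0/3 not · (3,3)S 1/2 not
Row 4: (4,1)N 0/1 not
Row 5: (5,3)N 0/0 satisfied
Unsatisfied: (0,0), (0,1), (3,1), (3,2), (3,3), (4,1) — 6 in total.

6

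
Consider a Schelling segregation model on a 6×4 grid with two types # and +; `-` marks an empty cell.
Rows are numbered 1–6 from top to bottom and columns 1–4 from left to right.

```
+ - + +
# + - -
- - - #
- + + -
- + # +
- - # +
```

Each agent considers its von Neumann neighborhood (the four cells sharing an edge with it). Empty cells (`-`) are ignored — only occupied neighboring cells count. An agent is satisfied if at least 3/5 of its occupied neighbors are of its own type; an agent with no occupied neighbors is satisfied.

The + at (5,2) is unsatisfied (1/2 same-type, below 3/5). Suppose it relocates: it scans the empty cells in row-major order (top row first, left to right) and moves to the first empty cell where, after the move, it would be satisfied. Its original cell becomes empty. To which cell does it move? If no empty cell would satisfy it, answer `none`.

(1,2)

Vacating (5,2). Empty cells in order:
  (1,2): 3/3 same-type → satisfied — stop here.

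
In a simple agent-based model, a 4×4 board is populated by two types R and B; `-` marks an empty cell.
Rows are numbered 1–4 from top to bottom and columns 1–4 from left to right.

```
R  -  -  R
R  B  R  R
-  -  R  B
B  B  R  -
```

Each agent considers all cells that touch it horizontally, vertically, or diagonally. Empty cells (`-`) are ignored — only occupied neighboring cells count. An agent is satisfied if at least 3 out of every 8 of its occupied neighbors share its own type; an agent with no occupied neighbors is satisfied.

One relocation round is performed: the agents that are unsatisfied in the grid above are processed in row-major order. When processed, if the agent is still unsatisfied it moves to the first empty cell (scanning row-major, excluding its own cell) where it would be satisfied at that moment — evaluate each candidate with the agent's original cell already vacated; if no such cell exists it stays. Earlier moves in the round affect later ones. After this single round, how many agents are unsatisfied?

0

Initially unsatisfied (in order): (2,2), (3,4), (4,2), (4,3).
  (2,2) → (3,1).
  (3,4) → (3,2).
  (4,2): now satisfied by earlier moves; stays.
  (4,3) → (1,2).
Resulting grid:
R R - R
R - R R
B B R -
B B - -
All satisfied now.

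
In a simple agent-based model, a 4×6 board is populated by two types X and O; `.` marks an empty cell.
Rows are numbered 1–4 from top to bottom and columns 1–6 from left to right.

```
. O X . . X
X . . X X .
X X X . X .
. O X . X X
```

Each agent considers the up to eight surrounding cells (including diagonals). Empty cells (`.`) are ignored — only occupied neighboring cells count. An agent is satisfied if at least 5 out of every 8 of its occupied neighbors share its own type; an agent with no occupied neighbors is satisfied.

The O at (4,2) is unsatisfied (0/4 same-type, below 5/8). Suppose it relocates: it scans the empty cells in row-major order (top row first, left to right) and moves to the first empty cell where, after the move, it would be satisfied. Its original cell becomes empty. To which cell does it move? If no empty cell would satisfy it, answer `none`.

Vacating (4,2). Empty cells in order:
  (1,1): 1/2 same-type → still unsatisfied.
  (1,4): 0/3 same-type → still unsatisfied.
  (1,5): 0/3 same-type → still unsatisfied.
  (2,2): 1/6 same-type → still unsatisfied.
  (2,3): 1/5 same-type → still unsatisfied.
  (2,6): 0/3 same-type → still unsatisfied.
  (3,4): 0/6 same-type → still unsatisfied.
  (3,6): 0/4 same-type → still unsatisfied.
  (4,1): 0/2 same-type → still unsatisfied.
  (4,4): 0/4 same-type → still unsatisfied.

none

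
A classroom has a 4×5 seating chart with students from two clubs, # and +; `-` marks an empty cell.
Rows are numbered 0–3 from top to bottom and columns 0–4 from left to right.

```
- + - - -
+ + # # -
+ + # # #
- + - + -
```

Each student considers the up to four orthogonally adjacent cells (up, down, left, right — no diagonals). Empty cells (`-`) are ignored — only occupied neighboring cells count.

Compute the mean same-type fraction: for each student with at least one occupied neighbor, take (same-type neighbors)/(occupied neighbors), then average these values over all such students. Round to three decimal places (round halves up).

0.799

Row 0: (0,1)+ 1/1
Row 1: (1,0)+ 2/2 · (1,1)+ 3/4 · (1,2)# 2/3 · (1,3)# 2/2
Row 2: (2,0)+ 2/2 · (2,1)+ 3/4 · (2,2)# 2/3 · (2,3)# 3/4 · (2,4)# 1/1
Row 3: (3,1)+ 1/1 · (3,3)+ 0/1
Sum over 12 students: 1/1 + 2/2 + 3/4 + 2/3 + 2/2 + 2/2 + 3/4 + 2/3 + 3/4 + 1/1 + 1/1 + 0/1 = 115/12; mean = 115/12 ÷ 12 = 115/144 = 0.798611… → 0.799.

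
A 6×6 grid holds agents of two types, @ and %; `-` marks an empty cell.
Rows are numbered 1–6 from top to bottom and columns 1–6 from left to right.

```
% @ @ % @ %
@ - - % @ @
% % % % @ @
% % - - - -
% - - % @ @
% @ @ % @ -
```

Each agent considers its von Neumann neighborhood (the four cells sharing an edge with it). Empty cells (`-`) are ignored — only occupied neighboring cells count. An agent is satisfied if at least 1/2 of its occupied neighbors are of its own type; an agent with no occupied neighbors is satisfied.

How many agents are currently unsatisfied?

6

Row 1: (1,1)% 0/2 not · (1,2)@ 1/2 satisfied · (1,3)@ 1/2 satisfied · (1,4)% 1/3 not · (1,5)@ 1/3 not · (1,6)% 0/2 not
Row 2: (2,1)@ 0/2 not · (2,4)% 2/3 satisfied · (2,5)@ 3/4 satisfied · (2,6)@ 2/3 satisfied
Row 3: (3,1)% 2/3 satisfied · (3,2)% 3/3 satisfied · (3,3)% 2/2 satisfied · (3,4)% 2/3 satisfied · (3,5)@ 2/3 satisfied · (3,6)@ 2/2 satisfied
Row 4: (4,1)% 3/3 satisfied · (4,2)% 2/2 satisfied
Row 5: (5,1)% 2/2 satisfied · (5,4)% 1/2 satisfied · (5,5)@ 2/3 satisfied · (5,6)@ 1/1 satisfied
Row 6: (6,1)% 1/2 satisfied · (6,2)@ 1/2 satisfied · (6,3)@ 1/2 satisfied · (6,4)% 1/3 not · (6,5)@ 1/2 satisfied
Unsatisfied: (1,1), (1,4), (1,5), (1,6), (2,1), (6,4) — 6 in total.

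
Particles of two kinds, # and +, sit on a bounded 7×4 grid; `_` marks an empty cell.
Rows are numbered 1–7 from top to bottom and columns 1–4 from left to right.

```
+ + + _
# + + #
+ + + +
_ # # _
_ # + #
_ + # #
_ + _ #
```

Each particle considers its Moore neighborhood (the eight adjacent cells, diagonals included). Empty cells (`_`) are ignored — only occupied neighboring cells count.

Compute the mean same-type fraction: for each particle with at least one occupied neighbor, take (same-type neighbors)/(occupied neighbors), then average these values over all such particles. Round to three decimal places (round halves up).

0.556

(1,1)+ 2/3
(1,2)+ 4/5
(1,3)+ 3/4
(2,1)# 0/5
(2,2)+ 7/8
(2,3)+ 6/7
(2,4)# 0/4
(3,1)+ 2/4
(3,2)+ 4/7
(3,3)+ 4/7
(3,4)+ 2/4
(4,2)# 2/6
(4,3)# 3/7
(5,2)# 3/5
(5,3)+ 1/7
(5,4)# 3/4
(6,2)+ 2/4
(6,3)# 4/7
(6,4)# 3/4
(7,2)+ 1/2
(7,4)# 2/2
Sum over 21 particles: 2/3 + 4/5 + 3/4 + 0/5 + 7/8 + 6/7 + 0/4 + 2/4 + 4/7 + 4/7 + 2/4 + 2/6 + 3/7 + 3/5 + 1/7 + 3/4 + 2/4 + 4/7 + 3/4 + 1/2 + 2/2 = 3267/280; mean = 3267/280 ÷ 21 = 1089/1960 = 0.555612… → 0.556.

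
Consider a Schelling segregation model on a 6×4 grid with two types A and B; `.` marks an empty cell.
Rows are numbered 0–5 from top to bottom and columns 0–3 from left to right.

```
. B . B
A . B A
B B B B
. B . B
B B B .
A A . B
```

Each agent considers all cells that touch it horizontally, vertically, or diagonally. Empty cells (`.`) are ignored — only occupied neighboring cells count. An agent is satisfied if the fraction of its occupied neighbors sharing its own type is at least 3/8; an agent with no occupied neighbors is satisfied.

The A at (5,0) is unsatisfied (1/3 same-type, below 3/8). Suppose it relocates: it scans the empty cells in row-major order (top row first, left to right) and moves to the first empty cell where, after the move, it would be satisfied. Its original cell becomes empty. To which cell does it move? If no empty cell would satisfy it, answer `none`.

(0,0)

Vacating (5,0). Empty cells in order:
  (0,0): 1/2 same-type → satisfied — stop here.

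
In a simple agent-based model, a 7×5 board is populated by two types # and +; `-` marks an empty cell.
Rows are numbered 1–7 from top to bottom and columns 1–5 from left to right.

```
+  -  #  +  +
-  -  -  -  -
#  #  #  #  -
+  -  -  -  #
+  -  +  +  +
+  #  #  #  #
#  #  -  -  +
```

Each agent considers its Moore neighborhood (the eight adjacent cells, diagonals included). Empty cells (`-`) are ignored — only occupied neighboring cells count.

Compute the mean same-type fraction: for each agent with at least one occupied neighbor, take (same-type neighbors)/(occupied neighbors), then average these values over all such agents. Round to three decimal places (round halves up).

(1,1)+ — no occupied neighbors
(1,3)# 0/1
(1,4)+ 1/2
(1,5)+ 1/1
(3,1)# 1/2
(3,2)# 2/3
(3,3)# 2/2
(3,4)# 2/2
(4,1)+ 1/3
(4,5)# 1/3
(5,1)+ 2/3
(5,3)+ 1/4
(5,4)+ 2/6
(5,5)+ 1/4
(6,1)+ 1/4
(6,2)# 3/6
(6,3)# 3/5
(6,4)# 2/6
(6,5)# 1/4
(7,1)# 2/3
(7,2)# 3/4
(7,5)+ 0/2
Sum over 21 agents: 0/1 + 1/2 + 1/1 + 1/2 + 2/3 + 2/2 + 2/2 + 1/3 + 1/3 + 2/3 + 1/4 + 2/6 + 1/4 + 1/4 + 3/6 + 3/5 + 2/6 + 1/4 + 2/3 + 3/4 + 0/2 = 611/60; mean = 611/60 ÷ 21 = 611/1260 = 0.484920… → 0.485.

0.485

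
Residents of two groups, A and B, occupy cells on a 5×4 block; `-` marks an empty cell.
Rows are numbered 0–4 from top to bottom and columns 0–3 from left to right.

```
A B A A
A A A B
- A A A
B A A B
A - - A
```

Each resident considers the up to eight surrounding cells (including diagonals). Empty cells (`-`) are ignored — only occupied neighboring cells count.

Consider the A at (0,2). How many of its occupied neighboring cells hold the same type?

Occupied neighbors of (0,2): (0,1)=B, (0,3)=A, (1,1)=A, (1,2)=A, (1,3)=B.
Same type (A): 3 of 5.

3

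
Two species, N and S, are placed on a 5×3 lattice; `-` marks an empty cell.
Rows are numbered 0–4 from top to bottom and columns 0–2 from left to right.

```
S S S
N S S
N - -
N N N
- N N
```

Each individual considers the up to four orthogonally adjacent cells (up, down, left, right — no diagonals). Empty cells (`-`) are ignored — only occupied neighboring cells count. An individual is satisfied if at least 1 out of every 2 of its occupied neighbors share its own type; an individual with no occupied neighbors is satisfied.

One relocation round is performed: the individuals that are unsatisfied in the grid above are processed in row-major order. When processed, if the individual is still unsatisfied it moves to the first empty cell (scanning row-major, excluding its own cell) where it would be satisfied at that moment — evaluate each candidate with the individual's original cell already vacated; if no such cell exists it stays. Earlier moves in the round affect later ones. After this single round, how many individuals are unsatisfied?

Initially unsatisfied (in order): (1,0).
  (1,0) → (2,1).
Resulting grid:
S S S
- S S
N N -
N N N
- N N
All satisfied now.

0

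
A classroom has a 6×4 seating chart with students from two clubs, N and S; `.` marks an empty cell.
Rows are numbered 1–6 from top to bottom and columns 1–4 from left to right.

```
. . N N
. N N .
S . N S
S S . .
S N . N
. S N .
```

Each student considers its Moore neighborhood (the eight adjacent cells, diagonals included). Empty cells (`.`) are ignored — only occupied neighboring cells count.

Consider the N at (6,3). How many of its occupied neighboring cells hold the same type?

2

Occupied neighbors of (6,3): (5,2)=N, (5,4)=N, (6,2)=S.
Same type (N): 2 of 3.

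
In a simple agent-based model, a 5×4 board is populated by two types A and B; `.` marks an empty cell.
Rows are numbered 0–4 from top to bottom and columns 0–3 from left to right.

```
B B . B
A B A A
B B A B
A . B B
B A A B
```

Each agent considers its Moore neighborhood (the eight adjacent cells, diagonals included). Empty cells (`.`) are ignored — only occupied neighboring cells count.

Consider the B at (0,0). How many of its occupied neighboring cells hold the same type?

Occupied neighbors of (0,0): (0,1)=B, (1,0)=A, (1,1)=B.
Same type (B): 2 of 3.

2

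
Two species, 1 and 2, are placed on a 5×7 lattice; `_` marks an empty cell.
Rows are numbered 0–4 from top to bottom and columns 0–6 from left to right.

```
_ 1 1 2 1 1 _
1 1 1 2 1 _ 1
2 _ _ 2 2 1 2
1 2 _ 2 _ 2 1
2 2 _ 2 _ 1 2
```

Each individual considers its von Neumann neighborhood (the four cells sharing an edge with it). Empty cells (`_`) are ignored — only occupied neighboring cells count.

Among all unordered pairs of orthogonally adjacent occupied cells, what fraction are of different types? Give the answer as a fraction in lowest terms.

9/16

Scan each occupied cell's neighbors to the right and below so each pair is counted once.
From row 0: 2 unlike of 8 pairs (running 2/8).
From row 1: 5 unlike of 8 pairs (running 7/16).
From row 2: 5 unlike of 7 pairs (running 12/23).
From row 3: 5 unlike of 7 pairs (running 17/30).
From row 4: 1 unlike of 2 pairs (running 18/32).
Total adjacent occupied pairs: 32; unlike-type pairs: 18.
18/32 reduces to 9/16.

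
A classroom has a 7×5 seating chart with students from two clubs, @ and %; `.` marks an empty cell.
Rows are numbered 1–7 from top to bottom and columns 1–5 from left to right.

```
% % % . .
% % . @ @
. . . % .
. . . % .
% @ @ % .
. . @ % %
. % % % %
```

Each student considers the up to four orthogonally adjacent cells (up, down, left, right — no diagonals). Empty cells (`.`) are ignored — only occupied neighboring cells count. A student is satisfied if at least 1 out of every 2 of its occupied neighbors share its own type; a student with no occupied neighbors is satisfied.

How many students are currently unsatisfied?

Row 1: (1,1)% 2/2 ok · (1,2)% 3/3 ok · (1,3)% 1/1 ok
Row 2: (2,1)% 2/2 ok · (2,2)% 2/2 ok · (2,4)@ 1/2 ok · (2,5)@ 1/1 ok
Row 3: (3,4)% 1/2 ok
Row 4: (4,4)% 2/2 ok
Row 5: (5,1)% 0/1 unhappy · (5,2)@ 1/2 ok · (5,3)@ 2/3 ok · (5,4)% 2/3 ok
Row 6: (6,3)@ 1/3 unhappy · (6,4)% 3/4 ok · (6,5)% 2/2 ok
Row 7: (7,2)% 1/1 ok · (7,3)% 2/3 ok · (7,4)% 3/3 ok · (7,5)% 2/2 ok
Unsatisfied: (5,1), (6,3) — 2 in total.

2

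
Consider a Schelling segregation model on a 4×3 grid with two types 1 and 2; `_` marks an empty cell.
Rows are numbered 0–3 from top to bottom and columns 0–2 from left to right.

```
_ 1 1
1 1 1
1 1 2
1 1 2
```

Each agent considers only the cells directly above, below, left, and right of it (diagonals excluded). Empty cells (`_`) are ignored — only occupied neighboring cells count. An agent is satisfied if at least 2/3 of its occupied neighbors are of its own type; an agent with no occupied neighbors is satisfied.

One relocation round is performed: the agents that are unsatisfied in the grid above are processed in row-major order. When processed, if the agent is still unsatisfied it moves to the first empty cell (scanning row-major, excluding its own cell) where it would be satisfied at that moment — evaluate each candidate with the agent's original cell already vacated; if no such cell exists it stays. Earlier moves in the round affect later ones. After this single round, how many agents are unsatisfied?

2

Initially unsatisfied (in order): (2,2), (3,2).
  (2,2): no empty cell satisfies it; stays.
  (3,2): no empty cell satisfies it; stays.
Resulting grid:
_ 1 1
1 1 1
1 1 2
1 1 2
Unsatisfied now: (2,2), (3,2).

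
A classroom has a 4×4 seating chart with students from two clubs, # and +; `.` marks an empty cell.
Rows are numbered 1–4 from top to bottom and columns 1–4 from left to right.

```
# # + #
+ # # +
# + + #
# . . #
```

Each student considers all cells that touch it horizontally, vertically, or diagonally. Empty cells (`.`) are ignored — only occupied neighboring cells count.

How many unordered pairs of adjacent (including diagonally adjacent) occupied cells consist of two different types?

Scan each occupied cell's neighbors to the right and below (and the two forward diagonals) so each pair is counted once.
Row 1: #(1,1)–#(1,2)= #(1,1)–+(2,1)≠ #(1,1)–#(2,2)= #(1,2)–+(1,3)≠ #(1,2)–#(2,2)= #(1,2)–#(2,3)= #(1,2)–+(2,1)≠ +(1,3)–#(1,4)≠ +(1,3)–#(2,3)≠ +(1,3)–+(2,4)= +(1,3)–#(2,2)≠ #(1,4)–+(2,4)≠ #(1,4)–#(2,3)=  → 7/13 unlike.
Row 2: +(2,1)–#(2,2)≠ +(2,1)–#(3,1)≠ +(2,1)–+(3,2)= #(2,2)–#(2,3)= #(2,2)–+(3,2)≠ #(2,2)–+(3,3)≠ #(2,2)–#(3,1)= #(2,3)–+(2,4)≠ #(2,3)–+(3,3)≠ #(2,3)–#(3,4)= #(2,3)–+(3,2)≠ +(2,4)–#(3,4)≠ +(2,4)–+(3,3)=  → 8/13 unlike.
Row 3: #(3,1)–+(3,2)≠ #(3,1)–#(4,1)= +(3,2)–+(3,3)= +(3,2)–#(4,1)≠ +(3,3)–#(3,4)≠ +(3,3)–#(4,4)≠ #(3,4)–#(4,4)=  → 4/7 unlike.
Total adjacent occupied pairs: 33; unlike-type pairs: 19.

19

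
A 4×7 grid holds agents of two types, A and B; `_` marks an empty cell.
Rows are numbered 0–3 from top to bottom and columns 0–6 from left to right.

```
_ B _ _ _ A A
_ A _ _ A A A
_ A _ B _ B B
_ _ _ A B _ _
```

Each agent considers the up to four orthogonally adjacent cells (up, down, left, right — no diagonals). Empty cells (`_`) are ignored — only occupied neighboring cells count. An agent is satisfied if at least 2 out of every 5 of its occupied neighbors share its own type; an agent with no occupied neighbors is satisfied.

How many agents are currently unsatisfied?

Row 0: (0,1)B 0/1 not · (0,5)A 2/2 satisfied · (0,6)A 2/2 satisfied
Row 1: (1,1)A 1/2 satisfied · (1,4)A 1/1 satisfied · (1,5)A 3/4 satisfied · (1,6)A 2/3 satisfied
Row 2: (2,1)A 1/1 satisfied · (2,3)B 0/1 not · (2,5)B 1/2 satisfied · (2,6)B 1/2 satisfied
Row 3: (3,3)A 0/2 not · (3,4)B 0/1 not
Unsatisfied: (0,1), (2,3), (3,3), (3,4) — 4 in total.

4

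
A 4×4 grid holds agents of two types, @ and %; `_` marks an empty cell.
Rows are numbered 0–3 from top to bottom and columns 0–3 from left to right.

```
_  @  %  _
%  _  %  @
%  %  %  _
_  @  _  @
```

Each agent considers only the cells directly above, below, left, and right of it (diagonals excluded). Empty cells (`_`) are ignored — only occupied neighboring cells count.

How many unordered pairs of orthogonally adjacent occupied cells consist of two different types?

3

Scan each occupied cell's neighbors to the right and below so each pair is counted once.
From row 0: 1 unlike of 2 pairs (running 1/2).
From row 1: 1 unlike of 3 pairs (running 2/5).
From row 2: 1 unlike of 3 pairs (running 3/8).
Total adjacent occupied pairs: 8; unlike-type pairs: 3.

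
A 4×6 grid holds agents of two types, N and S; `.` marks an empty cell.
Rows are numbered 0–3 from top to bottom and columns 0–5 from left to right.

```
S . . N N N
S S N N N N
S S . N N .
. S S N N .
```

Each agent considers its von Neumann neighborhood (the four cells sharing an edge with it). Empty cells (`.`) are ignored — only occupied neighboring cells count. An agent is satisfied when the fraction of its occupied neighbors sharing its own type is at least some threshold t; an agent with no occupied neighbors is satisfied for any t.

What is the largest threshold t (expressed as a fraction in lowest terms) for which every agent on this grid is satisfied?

1/2

(0,0)S 1/1
(0,3)N 2/2
(0,4)N 3/3
(0,5)N 2/2
(1,0)S 3/3
(1,1)S 2/3
(1,2)N 1/2
(1,3)N 4/4
(1,4)N 4/4
(1,5)N 2/2
(2,0)S 2/2
(2,1)S 3/3
(2,3)N 3/3
(2,4)N 3/3
(3,1)S 2/2
(3,2)S 1/2
(3,3)N 2/3
(3,4)N 2/2
The smallest same-type fraction is 1/2 at (1,2), which reduces to 1/2. Any threshold above that leaves this agent unsatisfied.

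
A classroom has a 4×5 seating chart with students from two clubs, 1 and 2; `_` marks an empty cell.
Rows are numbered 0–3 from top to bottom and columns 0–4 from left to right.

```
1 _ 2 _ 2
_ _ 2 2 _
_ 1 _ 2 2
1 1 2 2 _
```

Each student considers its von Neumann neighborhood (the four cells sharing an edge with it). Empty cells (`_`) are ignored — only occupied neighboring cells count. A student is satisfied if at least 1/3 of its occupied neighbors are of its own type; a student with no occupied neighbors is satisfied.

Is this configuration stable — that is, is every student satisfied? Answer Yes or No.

(0,0)1 0/0 satisfied
(0,2)2 1/1 satisfied
(0,4)2 0/0 satisfied
(1,2)2 2/2 satisfied
(1,3)2 2/2 satisfied
(2,1)1 1/1 satisfied
(2,3)2 3/3 satisfied
(2,4)2 1/1 satisfied
(3,0)1 1/1 satisfied
(3,1)1 2/3 satisfied
(3,2)2 1/2 satisfied
(3,3)2 2/2 satisfied
All meet the threshold, so the configuration is stable.

Yes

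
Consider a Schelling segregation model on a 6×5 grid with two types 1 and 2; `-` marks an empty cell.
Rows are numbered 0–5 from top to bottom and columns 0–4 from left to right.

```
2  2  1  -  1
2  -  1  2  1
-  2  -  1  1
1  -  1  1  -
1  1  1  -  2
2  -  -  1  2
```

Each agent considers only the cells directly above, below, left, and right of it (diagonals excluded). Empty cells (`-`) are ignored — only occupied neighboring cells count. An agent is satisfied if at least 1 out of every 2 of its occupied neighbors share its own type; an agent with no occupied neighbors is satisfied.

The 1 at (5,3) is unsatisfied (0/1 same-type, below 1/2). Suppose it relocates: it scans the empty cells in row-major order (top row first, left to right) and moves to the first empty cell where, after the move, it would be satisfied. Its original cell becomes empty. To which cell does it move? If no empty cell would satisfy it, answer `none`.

(0,3)

Vacating (5,3). Empty cells in order:
  (0,3): 2/3 same-type → satisfied — stop here.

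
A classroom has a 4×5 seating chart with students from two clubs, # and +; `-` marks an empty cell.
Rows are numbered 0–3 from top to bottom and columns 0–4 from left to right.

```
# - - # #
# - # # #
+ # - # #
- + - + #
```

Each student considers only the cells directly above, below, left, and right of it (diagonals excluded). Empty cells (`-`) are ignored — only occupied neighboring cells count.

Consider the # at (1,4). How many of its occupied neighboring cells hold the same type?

3

Occupied neighbors of (1,4): (0,4)=#, (2,4)=#, (1,3)=#.
Same type (#): 3 of 3.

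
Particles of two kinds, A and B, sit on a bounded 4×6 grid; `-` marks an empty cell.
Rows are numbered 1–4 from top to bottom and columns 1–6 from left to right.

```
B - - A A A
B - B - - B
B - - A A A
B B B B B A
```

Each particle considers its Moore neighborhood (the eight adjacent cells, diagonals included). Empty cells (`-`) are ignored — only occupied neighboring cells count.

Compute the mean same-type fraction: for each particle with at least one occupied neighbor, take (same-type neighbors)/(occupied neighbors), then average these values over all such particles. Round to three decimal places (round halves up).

Row 1: (1,1)B 1/1 · (1,4)A 1/2 · (1,5)A 2/3 · (1,6)A 1/2
Row 2: (2,1)B 2/2 · (2,3)B 0/2 · (2,6)B 0/4
Row 3: (3,1)B 3/3 · (3,4)A 1/5 · (3,5)A 3/6 · (3,6)A 2/4
Row 4: (4,1)B 2/2 · (4,2)B 3/3 · (4,3)B 2/3 · (4,4)B 2/4 · (4,5)B 1/5 · (4,6)A 2/3
Sum over 17 particles: 1/1 + 1/2 + 2/3 + 1/2 + 2/2 + 0/2 + 0/4 + 3/3 + 1/5 + 3/6 + 2/4 + 2/2 + 3/3 + 2/3 + 2/4 + 1/5 + 2/3 = 99/10; mean = 99/10 ÷ 17 = 99/170 = 0.582352… → 0.582.

0.582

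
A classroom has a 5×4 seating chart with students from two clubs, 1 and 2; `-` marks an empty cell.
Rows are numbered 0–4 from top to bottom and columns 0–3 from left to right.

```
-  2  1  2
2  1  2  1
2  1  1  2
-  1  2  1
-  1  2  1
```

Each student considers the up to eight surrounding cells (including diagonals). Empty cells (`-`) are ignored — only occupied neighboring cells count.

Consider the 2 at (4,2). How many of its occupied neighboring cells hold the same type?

Occupied neighbors of (4,2): (3,1)=1, (3,2)=2, (3,3)=1, (4,1)=1, (4,3)=1.
Same type (2): 1 of 5.

1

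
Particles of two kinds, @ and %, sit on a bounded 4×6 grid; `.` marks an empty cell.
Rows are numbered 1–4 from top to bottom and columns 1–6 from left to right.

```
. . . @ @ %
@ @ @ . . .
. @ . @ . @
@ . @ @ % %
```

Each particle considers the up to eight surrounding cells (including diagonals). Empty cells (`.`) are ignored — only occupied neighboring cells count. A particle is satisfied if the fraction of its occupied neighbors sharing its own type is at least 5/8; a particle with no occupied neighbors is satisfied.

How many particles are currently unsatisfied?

5

Row 1: (1,4)@ 2/2 ✓ · (1,5)@ 1/2 ✗ · (1,6)% 0/1 ✗
Row 2: (2,1)@ 2/2 ✓ · (2,2)@ 3/3 ✓ · (2,3)@ 4/4 ✓
Row 3: (3,2)@ 5/5 ✓ · (3,4)@ 3/4 ✓ · (3,6)@ 0/2 ✗
Row 4: (4,1)@ 1/1 ✓ · (4,3)@ 3/3 ✓ · (4,4)@ 2/3 ✓ · (4,5)% 1/4 ✗ · (4,6)% 1/2 ✗
Unsatisfied: (1,5), (1,6), (3,6), (4,5), (4,6) — 5 in total.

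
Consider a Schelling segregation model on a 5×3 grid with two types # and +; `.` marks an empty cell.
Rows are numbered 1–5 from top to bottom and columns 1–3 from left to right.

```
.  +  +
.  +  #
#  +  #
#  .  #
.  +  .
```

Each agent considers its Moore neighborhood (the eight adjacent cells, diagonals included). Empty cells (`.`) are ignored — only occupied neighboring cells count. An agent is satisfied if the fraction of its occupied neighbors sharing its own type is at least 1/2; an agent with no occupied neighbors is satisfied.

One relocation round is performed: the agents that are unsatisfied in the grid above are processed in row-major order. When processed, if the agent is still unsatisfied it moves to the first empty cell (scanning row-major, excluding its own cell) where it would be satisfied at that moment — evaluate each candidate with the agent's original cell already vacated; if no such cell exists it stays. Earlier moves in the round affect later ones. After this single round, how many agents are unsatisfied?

Initially unsatisfied (in order): (2,3), (3,1), (3,2), (4,1), (4,3), (5,2).
  (2,3) → (4,2).
  (3,1): now satisfied by earlier moves; stays.
  (3,2) → (1,1).
  (4,1): now satisfied by earlier moves; stays.
  (4,3): now satisfied by earlier moves; stays.
  (5,2) → (2,1).
Resulting grid:
+ + +
+ + .
# . #
# # #
. . .
All satisfied now.

0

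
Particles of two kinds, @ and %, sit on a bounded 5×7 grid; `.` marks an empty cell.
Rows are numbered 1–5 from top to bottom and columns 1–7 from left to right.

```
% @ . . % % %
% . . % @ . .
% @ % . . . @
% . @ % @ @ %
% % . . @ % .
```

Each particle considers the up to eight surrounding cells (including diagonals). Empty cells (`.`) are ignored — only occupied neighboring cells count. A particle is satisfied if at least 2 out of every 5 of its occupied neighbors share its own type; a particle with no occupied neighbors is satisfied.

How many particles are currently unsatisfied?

7

(1,1)% 1/2 ok
(1,2)@ 0/2 unhappy
(1,5)% 2/3 ok
(1,6)% 2/3 ok
(1,7)% 1/1 ok
(2,1)% 2/4 ok
(2,4)% 2/3 ok
(2,5)@ 0/3 unhappy
(3,1)% 2/3 ok
(3,2)@ 1/5 unhappy
(3,3)% 2/4 ok
(3,7)@ 1/2 ok
(4,1)% 3/4 ok
(4,3)@ 1/4 unhappy
(4,4)% 1/4 unhappy
(4,5)@ 2/4 ok
(4,6)@ 3/5 ok
(4,7)% 1/3 unhappy
(5,1)% 2/2 ok
(5,2)% 2/3 ok
(5,5)@ 2/4 ok
(5,6)% 1/4 unhappy
Unsatisfied: (1,2), (2,5), (3,2), (4,3), (4,4), (4,7), (5,6) — 7 in total.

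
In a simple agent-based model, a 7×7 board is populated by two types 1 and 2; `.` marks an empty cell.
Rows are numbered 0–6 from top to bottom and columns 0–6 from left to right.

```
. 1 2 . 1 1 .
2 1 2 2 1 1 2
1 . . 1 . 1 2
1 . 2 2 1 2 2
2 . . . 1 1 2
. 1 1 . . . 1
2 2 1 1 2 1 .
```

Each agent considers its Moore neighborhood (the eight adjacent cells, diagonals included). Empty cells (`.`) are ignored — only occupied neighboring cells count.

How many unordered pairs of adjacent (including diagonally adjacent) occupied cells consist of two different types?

Scan each occupied cell's neighbors to the right and below (and the two forward diagonals) so each pair is counted once.
From row 0: 6 unlike of 14 pairs (running 6/14).
From row 1: 9 unlike of 16 pairs (running 15/30).
From row 2: 5 unlike of 10 pairs (running 20/40).
From row 3: 7 unlike of 13 pairs (running 27/53).
From row 4: 3 unlike of 5 pairs (running 30/58).
From row 5: 3 unlike of 8 pairs (running 33/66).
From row 6: 3 unlike of 5 pairs (running 36/71).
Total adjacent occupied pairs: 71; unlike-type pairs: 36.

36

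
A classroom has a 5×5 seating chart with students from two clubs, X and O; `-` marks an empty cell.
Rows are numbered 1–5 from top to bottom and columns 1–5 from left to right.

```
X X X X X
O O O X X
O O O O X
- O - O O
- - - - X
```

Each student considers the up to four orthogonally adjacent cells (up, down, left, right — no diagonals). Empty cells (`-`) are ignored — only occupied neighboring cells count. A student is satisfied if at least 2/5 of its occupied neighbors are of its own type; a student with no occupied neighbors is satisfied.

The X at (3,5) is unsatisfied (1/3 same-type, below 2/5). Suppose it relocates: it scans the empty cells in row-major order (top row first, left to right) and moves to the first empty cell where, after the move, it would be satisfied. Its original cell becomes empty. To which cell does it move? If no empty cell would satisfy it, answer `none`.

(5,1)

Vacating (3,5). Empty cells in order:
  (4,1): 0/2 same-type → still unsatisfied.
  (4,3): 0/3 same-type → still unsatisfied.
  (5,1): 0/0 same-type → satisfied — stop here.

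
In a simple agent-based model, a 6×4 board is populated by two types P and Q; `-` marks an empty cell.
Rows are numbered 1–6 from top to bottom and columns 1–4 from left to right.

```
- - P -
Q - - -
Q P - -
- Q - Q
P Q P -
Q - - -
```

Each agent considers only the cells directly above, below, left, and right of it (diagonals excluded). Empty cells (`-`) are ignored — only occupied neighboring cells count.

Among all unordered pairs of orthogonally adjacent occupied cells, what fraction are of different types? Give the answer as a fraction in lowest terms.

Scan each occupied cell's neighbors to the right and below so each pair is counted once.
Row 2: Q(2,1)–Q(3,1)=  → 0/1 unlike.
Row 3: Q(3,1)–P(3,2)≠ P(3,2)–Q(4,2)≠  → 2/2 unlike.
Row 4: Q(4,2)–Q(5,2)=  → 0/1 unlike.
Row 5: P(5,1)–Q(5,2)≠ P(5,1)–Q(6,1)≠ Q(5,2)–P(5,3)≠  → 3/3 unlike.
Total adjacent occupied pairs: 7; unlike-type pairs: 5.
5/7 is already in lowest terms.

5/7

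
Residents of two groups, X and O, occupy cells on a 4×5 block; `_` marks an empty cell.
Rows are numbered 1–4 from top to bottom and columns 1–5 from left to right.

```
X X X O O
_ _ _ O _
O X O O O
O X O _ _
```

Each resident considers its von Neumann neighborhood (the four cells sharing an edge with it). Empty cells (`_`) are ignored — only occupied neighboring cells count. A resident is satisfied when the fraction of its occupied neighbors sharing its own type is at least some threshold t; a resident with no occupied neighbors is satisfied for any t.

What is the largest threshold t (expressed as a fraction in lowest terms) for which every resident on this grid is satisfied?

1/3

(1,1)X 1/1
(1,2)X 2/2
(1,3)X 1/2
(1,4)O 2/3
(1,5)O 1/1
(2,4)O 2/2
(3,1)O 1/2
(3,2)X 1/3
(3,3)O 2/3
(3,4)O 3/3
(3,5)O 1/1
(4,1)O 1/2
(4,2)X 1/3
(4,3)O 1/2
The smallest same-type fraction is 1/3 at (3,2), which reduces to 1/3. Any threshold above that leaves this resident unsatisfied.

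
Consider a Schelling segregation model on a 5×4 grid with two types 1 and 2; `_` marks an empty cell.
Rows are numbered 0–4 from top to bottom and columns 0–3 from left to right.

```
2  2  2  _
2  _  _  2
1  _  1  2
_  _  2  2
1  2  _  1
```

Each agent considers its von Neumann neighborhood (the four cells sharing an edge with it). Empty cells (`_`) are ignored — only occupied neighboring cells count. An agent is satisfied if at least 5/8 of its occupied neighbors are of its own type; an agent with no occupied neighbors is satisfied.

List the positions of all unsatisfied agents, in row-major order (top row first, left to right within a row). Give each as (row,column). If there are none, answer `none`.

(1,0), (2,0), (2,2), (3,2), (4,0), (4,1), (4,3)

Row 0: (0,0)2 2/2 satisfied · (0,1)2 2/2 satisfied · (0,2)2 1/1 satisfied
Row 1: (1,0)2 1/2 not · (1,3)2 1/1 satisfied
Row 2: (2,0)1 0/1 not · (2,2)1 0/2 not · (2,3)2 2/3 satisfied
Row 3: (3,2)2 1/2 not · (3,3)2 2/3 satisfied
Row 4: (4,0)1 0/1 not · (4,1)2 0/1 not · (4,3)1 0/1 not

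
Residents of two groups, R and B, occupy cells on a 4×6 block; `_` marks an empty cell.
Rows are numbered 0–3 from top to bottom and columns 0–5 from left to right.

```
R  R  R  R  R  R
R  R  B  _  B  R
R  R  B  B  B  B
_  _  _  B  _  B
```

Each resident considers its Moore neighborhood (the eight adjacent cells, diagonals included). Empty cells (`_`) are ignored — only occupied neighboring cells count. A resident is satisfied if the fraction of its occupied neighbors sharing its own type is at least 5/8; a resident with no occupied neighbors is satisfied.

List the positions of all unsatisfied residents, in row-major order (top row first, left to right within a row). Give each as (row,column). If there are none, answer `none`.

(0,0)R 3/3 ok
(0,1)R 4/5 ok
(0,2)R 3/4 ok
(0,3)R 2/4 unhappy
(0,4)R 3/4 ok
(0,5)R 2/3 ok
(1,0)R 5/5 ok
(1,1)R 6/8 ok
(1,2)B 2/7 unhappy
(1,4)B 3/7 unhappy
(1,5)R 2/5 unhappy
(2,0)R 3/3 ok
(2,1)R 3/5 unhappy
(2,2)B 3/5 unhappy
(2,3)B 5/5 ok
(2,4)B 5/6 ok
(2,5)B 3/4 ok
(3,3)B 3/3 ok
(3,5)B 2/2 ok

(0,3), (1,2), (1,4), (1,5), (2,1), (2,2)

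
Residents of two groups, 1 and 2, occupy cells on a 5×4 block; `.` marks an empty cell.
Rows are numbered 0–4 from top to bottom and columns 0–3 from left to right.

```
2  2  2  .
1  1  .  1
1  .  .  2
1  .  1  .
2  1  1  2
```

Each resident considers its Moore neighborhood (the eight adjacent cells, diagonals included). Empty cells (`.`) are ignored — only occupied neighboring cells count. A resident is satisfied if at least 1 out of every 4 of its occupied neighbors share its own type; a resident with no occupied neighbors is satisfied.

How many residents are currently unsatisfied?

4

Row 0: (0,0)2 1/3 ✓ · (0,1)2 2/4 ✓ · (0,2)2 1/3 ✓
Row 1: (1,0)1 2/4 ✓ · (1,1)1 2/5 ✓ · (1,3)1 0/2 ✗
Row 2: (2,0)1 3/3 ✓ · (2,3)2 0/2 ✗
Row 3: (3,0)1 2/3 ✓ · (3,2)1 2/4 ✓
Row 4: (4,0)2 0/2 ✗ · (4,1)1 3/4 ✓ · (4,2)1 2/3 ✓ · (4,3)2 0/2 ✗
Unsatisfied: (1,3), (2,3), (4,0), (4,3) — 4 in total.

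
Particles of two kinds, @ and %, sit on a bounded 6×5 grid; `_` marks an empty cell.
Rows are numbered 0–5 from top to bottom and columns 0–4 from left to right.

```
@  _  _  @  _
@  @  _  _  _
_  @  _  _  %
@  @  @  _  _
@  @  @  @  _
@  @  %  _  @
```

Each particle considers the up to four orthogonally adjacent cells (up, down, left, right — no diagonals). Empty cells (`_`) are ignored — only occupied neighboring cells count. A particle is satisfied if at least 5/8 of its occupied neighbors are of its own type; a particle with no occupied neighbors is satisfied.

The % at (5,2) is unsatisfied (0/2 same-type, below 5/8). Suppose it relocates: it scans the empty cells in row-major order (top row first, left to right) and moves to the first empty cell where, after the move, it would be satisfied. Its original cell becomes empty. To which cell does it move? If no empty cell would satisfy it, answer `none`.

(1,4)

Vacating (5,2). Empty cells in order:
  (0,1): 0/2 same-type → still unsatisfied.
  (0,2): 0/1 same-type → still unsatisfied.
  (0,4): 0/1 same-type → still unsatisfied.
  (1,2): 0/1 same-type → still unsatisfied.
  (1,3): 0/1 same-type → still unsatisfied.
  (1,4): 1/1 same-type → satisfied — stop here.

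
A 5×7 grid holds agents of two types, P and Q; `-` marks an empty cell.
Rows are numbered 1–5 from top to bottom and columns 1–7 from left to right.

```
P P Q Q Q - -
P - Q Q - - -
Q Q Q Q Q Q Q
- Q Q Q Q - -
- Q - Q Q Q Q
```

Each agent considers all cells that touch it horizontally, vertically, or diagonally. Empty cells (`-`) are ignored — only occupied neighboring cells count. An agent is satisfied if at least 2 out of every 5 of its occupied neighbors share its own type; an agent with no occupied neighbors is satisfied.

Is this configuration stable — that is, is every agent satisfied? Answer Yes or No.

Yes

Row 1: (1,1)P 2/2 ok · (1,2)P 2/4 ok · (1,3)Q 3/4 ok · (1,4)Q 4/4 ok · (1,5)Q 2/2 ok
Row 2: (2,1)P 2/4 ok · (2,3)Q 6/7 ok · (2,4)Q 7/7 ok
Row 3: (3,1)Q 2/3 ok · (3,2)Q 5/6 ok · (3,3)Q 7/7 ok · (3,4)Q 7/7 ok · (3,5)Q 5/5 ok · (3,6)Q 3/3 ok · (3,7)Q 1/1 ok
Row 4: (4,2)Q 5/5 ok · (4,3)Q 7/7 ok · (4,4)Q 7/7 ok · (4,5)Q 7/7 ok
Row 5: (5,2)Q 2/2 ok · (5,4)Q 4/4 ok · (5,5)Q 4/4 ok · (5,6)Q 3/3 ok · (5,7)Q 1/1 ok
All meet the threshold, so the configuration is stable.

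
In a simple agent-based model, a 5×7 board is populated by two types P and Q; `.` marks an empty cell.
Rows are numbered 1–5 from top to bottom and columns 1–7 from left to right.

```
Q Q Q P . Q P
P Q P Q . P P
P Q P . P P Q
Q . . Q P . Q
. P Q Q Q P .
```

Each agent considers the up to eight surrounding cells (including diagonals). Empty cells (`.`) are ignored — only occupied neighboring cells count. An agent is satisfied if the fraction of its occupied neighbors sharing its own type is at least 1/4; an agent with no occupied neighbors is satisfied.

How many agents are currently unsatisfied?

5

Row 1: (1,1)Q 2/3 ok · (1,2)Q 3/5 ok · (1,3)Q 3/5 ok · (1,4)P 1/3 ok · (1,6)Q 0/3 unhappy · (1,7)P 2/3 ok
Row 2: (2,1)P 1/5 unhappy · (2,2)Q 4/8 ok · (2,3)P 2/7 ok · (2,4)Q 1/5 unhappy · (2,6)P 4/6 ok · (2,7)P 3/5 ok
Row 3: (3,1)P 1/4 ok · (3,2)Q 2/6 ok · (3,3)P 1/5 unhappy · (3,5)P 3/5 ok · (3,6)P 4/6 ok · (3,7)Q 1/4 ok
Row 4: (4,1)Q 1/3 ok · (4,4)Q 3/6 ok · (4,5)P 3/6 ok · (4,7)Q 1/3 ok
Row 5: (5,2)P 0/2 unhappy · (5,3)Q 2/3 ok · (5,4)Q 3/4 ok · (5,5)Q 2/4 ok · (5,6)P 1/3 ok
Unsatisfied: (1,6), (2,1), (2,4), (3,3), (5,2) — 5 in total.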